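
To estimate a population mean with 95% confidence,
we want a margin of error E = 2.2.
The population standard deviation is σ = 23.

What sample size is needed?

Answer: n = 420

Derivation:
z_0.025 = 1.960
n = (z×σ/E)² = (1.960×23/2.2)²
n = 419.8774
Round up: n = 420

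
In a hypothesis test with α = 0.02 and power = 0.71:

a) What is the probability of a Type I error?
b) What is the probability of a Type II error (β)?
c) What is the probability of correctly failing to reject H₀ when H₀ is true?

Answer: a) 0.02, b) 0.29, c) 0.98

Derivation:
a) Type I error probability = α = 0.02
b) Power = P(reject H₀ | H₁ true) = 1 - β = 0.71, so Type II error probability = β = 1 - Power = 0.29
c) P(fail to reject H₀ | H₀ true) = 1 - α = 0.98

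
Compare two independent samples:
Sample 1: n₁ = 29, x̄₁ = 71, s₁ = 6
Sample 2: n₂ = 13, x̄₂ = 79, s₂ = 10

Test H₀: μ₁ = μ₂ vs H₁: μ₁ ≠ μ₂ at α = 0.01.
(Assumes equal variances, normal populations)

Answer: t = -3.2261, reject H₀

Derivation:
Pooled variance: s²_p = [28×6² + 12×10²]/(40) = 55.2000
s_p = 7.4297
SE = s_p×√(1/n₁ + 1/n₂) = 7.4297×√(1/29 + 1/13) = 2.4798
t = (x̄₁ - x̄₂)/SE = (71 - 79)/2.4798 = -3.2261
df = 40, t-critical = ±2.704
Decision: reject H₀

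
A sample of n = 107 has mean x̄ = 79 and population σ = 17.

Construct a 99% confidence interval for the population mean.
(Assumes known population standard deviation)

Answer: (74.7663, 83.2337)

Derivation:
Confidence level: 99%, α = 0.01
z_0.005 = 2.576
SE = σ/√n = 17/√107 = 1.6435
Margin of error = 2.576 × 1.6435 = 4.2337
CI: x̄ ± margin = 79 ± 4.2337
CI: (74.7663, 83.2337)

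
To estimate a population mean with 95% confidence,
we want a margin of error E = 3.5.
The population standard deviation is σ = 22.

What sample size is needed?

z_0.025 = 1.960
n = (z×σ/E)² = (1.960×22/3.5)²
n = 151.7824
Round up: n = 152

Answer: n = 152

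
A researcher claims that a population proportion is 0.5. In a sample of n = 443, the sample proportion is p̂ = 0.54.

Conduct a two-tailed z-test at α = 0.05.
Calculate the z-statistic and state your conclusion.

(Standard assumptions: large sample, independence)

Answer: z = 1.6838, fail to reject H₀

Derivation:
H₀: p = 0.5, H₁: p ≠ 0.5
Standard error: SE = √(p₀(1-p₀)/n) = √(0.5×0.5/443) = 0.023756
z-statistic: z = (p̂ - p₀)/SE = (0.54 - 0.5)/0.023756 = 1.6838
Critical value: z_0.025 = ±1.960
p-value = 0.0922
Decision: fail to reject H₀ at α = 0.05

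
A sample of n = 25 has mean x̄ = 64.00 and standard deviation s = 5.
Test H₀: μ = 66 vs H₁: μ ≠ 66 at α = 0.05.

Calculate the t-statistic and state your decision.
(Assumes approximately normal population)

df = n - 1 = 24
SE = s/√n = 5/√25 = 1.0000
t = (x̄ - μ₀)/SE = (64.00 - 66)/1.0000 = -2.0000
Critical value: t_{0.025,24} = ±2.064
p-value ≈ 0.0569
Decision: fail to reject H₀

Answer: t = -2.0000, fail to reject H₀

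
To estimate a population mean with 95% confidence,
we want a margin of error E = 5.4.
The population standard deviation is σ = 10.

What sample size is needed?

z_0.025 = 1.960
n = (z×σ/E)² = (1.960×10/5.4)²
n = 13.1742
Round up: n = 14

Answer: n = 14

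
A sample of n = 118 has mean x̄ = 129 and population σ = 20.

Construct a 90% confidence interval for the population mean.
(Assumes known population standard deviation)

Answer: (125.9714, 132.0286)

Derivation:
Confidence level: 90%, α = 0.1
z_0.05 = 1.645
SE = σ/√n = 20/√118 = 1.8411
Margin of error = 1.645 × 1.8411 = 3.0286
CI: x̄ ± margin = 129 ± 3.0286
CI: (125.9714, 132.0286)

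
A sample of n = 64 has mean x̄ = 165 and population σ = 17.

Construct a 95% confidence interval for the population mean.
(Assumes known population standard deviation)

Confidence level: 95%, α = 0.05
z_0.025 = 1.960
SE = σ/√n = 17/√64 = 2.1250
Margin of error = 1.960 × 2.1250 = 4.1650
CI: x̄ ± margin = 165 ± 4.1650
CI: (160.8350, 169.1650)

Answer: (160.8350, 169.1650)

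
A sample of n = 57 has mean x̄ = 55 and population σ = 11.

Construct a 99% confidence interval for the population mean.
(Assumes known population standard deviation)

Confidence level: 99%, α = 0.01
z_0.005 = 2.576
SE = σ/√n = 11/√57 = 1.4570
Margin of error = 2.576 × 1.4570 = 3.7532
CI: x̄ ± margin = 55 ± 3.7532
CI: (51.2468, 58.7532)

Answer: (51.2468, 58.7532)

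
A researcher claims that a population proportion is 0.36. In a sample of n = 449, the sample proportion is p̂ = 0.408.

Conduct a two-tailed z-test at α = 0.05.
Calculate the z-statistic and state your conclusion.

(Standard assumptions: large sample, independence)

Answer: z = 2.1189, reject H₀

Derivation:
H₀: p = 0.36, H₁: p ≠ 0.36
Standard error: SE = √(p₀(1-p₀)/n) = √(0.36×0.64/449) = 0.022653
z-statistic: z = (p̂ - p₀)/SE = (0.408 - 0.36)/0.022653 = 2.1189
Critical value: z_0.025 = ±1.960
p-value = 0.0341
Decision: reject H₀ at α = 0.05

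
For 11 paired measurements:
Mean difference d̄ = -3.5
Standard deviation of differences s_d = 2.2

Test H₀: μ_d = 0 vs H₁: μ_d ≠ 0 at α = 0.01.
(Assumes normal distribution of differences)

Answer: t = -5.2766, reject H₀

Derivation:
df = n - 1 = 10
SE = s_d/√n = 2.2/√11 = 0.6633
t = d̄/SE = -3.5/0.6633 = -5.2766
Critical value: t_{0.005,10} = ±3.169
p-value ≈ 0.0004
Decision: reject H₀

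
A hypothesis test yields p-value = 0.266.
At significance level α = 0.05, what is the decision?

Compare p-value to α:
0.266 ≥ 0.05
Decision: fail to reject H₀

Answer: fail to reject H₀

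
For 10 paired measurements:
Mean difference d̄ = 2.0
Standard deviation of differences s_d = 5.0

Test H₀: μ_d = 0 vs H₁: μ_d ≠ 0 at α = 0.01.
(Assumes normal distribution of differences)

df = n - 1 = 9
SE = s_d/√n = 5.0/√10 = 1.5811
t = d̄/SE = 2.0/1.5811 = 1.2649
Critical value: t_{0.005,9} = ±3.250
p-value ≈ 0.2377
Decision: fail to reject H₀

Answer: t = 1.2649, fail to reject H₀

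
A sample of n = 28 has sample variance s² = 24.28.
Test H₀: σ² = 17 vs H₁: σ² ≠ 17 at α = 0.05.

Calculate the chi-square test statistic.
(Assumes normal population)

df = n - 1 = 27
χ² = (n-1)s²/σ₀² = 27×24.28/17 = 38.5624
Critical values: χ²_{0.975,27} = 14.573, χ²_{0.025,27} = 43.195
Rejection region: χ² < 14.573 or χ² > 43.195
Decision: fail to reject H₀

Answer: χ² = 38.5624, fail to reject H₀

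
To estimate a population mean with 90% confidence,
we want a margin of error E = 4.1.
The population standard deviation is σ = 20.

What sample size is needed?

Answer: n = 65

Derivation:
z_0.05 = 1.645
n = (z×σ/E)² = (1.645×20/4.1)²
n = 64.3908
Round up: n = 65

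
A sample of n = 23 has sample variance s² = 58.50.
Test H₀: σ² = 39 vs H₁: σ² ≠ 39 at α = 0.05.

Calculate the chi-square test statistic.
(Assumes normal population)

Answer: χ² = 33.0000, fail to reject H₀

Derivation:
df = n - 1 = 22
χ² = (n-1)s²/σ₀² = 22×58.50/39 = 33.0000
Critical values: χ²_{0.975,22} = 10.982, χ²_{0.025,22} = 36.781
Rejection region: χ² < 10.982 or χ² > 36.781
Decision: fail to reject H₀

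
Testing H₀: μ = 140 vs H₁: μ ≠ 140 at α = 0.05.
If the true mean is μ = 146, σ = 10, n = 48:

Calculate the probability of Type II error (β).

SE = σ/√n = 10/√48 = 1.4434
Critical values: μ₀ ± z_0.025×SE = 140 ± 1.960×1.4434
Acceptance region: (137.1709, 142.8291)
Under H₁ (μ = 146): z_high = (142.8291 - 146)/1.4434 = -2.1968, z_low = (137.1709 - 146)/1.4434 = -6.1169
β = P(not reject | H₁) = Φ(-2.1968) - Φ(-6.1169) ≈ 0.0140

Answer: β ≈ 0.0140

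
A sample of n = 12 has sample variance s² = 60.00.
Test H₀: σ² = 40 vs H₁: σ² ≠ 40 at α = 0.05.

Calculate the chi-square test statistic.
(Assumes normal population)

df = n - 1 = 11
χ² = (n-1)s²/σ₀² = 11×60.00/40 = 16.5000
Critical values: χ²_{0.975,11} = 3.816, χ²_{0.025,11} = 21.920
Rejection region: χ² < 3.816 or χ² > 21.920
Decision: fail to reject H₀

Answer: χ² = 16.5000, fail to reject H₀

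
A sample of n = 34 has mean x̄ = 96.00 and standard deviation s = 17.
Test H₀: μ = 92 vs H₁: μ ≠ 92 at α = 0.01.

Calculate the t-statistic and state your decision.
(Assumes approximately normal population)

df = n - 1 = 33
SE = s/√n = 17/√34 = 2.9155
t = (x̄ - μ₀)/SE = (96.00 - 92)/2.9155 = 1.3720
Critical value: t_{0.005,33} = ±2.733
p-value ≈ 0.1793
Decision: fail to reject H₀

Answer: t = 1.3720, fail to reject H₀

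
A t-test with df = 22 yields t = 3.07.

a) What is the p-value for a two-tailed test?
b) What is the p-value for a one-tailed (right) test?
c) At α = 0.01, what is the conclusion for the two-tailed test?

Using t-distribution with df = 22:
a) Two-tailed: p = 2×P(T > 3.07) = 0.0056
b) One-tailed: p = P(T > 3.07) = 0.0028
c) 0.0056 < 0.01, reject H₀

Answer: a) 0.0056, b) 0.0028, c) reject H₀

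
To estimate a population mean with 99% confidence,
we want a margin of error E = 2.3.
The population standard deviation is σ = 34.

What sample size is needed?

Answer: n = 1451

Derivation:
z_0.005 = 2.576
n = (z×σ/E)² = (2.576×34/2.3)²
n = 1450.0864
Round up: n = 1451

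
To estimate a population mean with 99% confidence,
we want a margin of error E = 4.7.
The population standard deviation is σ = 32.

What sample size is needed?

z_0.005 = 2.576
n = (z×σ/E)² = (2.576×32/4.7)²
n = 307.6068
Round up: n = 308

Answer: n = 308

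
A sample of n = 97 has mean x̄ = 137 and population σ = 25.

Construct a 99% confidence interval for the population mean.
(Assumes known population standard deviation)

Confidence level: 99%, α = 0.01
z_0.005 = 2.576
SE = σ/√n = 25/√97 = 2.5384
Margin of error = 2.576 × 2.5384 = 6.5389
CI: x̄ ± margin = 137 ± 6.5389
CI: (130.4611, 143.5389)

Answer: (130.4611, 143.5389)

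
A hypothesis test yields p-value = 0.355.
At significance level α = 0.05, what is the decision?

Compare p-value to α:
0.355 ≥ 0.05
Decision: fail to reject H₀

Answer: fail to reject H₀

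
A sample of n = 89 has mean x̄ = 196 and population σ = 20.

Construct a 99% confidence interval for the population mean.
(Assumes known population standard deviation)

Answer: (190.5389, 201.4611)

Derivation:
Confidence level: 99%, α = 0.01
z_0.005 = 2.576
SE = σ/√n = 20/√89 = 2.1200
Margin of error = 2.576 × 2.1200 = 5.4611
CI: x̄ ± margin = 196 ± 5.4611
CI: (190.5389, 201.4611)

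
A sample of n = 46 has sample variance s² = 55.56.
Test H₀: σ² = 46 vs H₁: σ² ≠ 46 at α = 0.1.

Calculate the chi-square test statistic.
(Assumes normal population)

df = n - 1 = 45
χ² = (n-1)s²/σ₀² = 45×55.56/46 = 54.3522
Critical values: χ²_{0.95,45} = 30.612, χ²_{0.05,45} = 61.656
Rejection region: χ² < 30.612 or χ² > 61.656
Decision: fail to reject H₀

Answer: χ² = 54.3522, fail to reject H₀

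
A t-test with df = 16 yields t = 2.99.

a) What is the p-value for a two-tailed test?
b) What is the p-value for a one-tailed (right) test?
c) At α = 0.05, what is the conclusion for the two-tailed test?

Answer: a) 0.0087, b) 0.0043, c) reject H₀

Derivation:
Using t-distribution with df = 16:
a) Two-tailed: p = 2×P(T > 2.99) = 0.0087
b) One-tailed: p = P(T > 2.99) = 0.0043
c) 0.0087 < 0.05, reject H₀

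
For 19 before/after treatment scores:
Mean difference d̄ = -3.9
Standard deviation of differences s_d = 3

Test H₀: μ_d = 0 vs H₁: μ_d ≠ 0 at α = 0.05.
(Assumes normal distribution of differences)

Answer: t = -5.6670, reject H₀

Derivation:
df = n - 1 = 18
SE = s_d/√n = 3/√19 = 0.6882
t = d̄/SE = -3.9/0.6882 = -5.6670
Critical value: t_{0.025,18} = ±2.101
p-value < 0.0001
Decision: reject H₀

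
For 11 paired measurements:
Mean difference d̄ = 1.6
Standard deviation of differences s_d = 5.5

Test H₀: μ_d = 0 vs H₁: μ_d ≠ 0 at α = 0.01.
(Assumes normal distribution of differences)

Answer: t = 0.9648, fail to reject H₀

Derivation:
df = n - 1 = 10
SE = s_d/√n = 5.5/√11 = 1.6583
t = d̄/SE = 1.6/1.6583 = 0.9648
Critical value: t_{0.005,10} = ±3.169
p-value ≈ 0.3574
Decision: fail to reject H₀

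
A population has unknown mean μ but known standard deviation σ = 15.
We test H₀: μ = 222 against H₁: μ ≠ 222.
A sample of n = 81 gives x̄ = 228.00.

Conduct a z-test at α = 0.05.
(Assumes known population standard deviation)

Answer: z = 3.5999, reject H₀

Derivation:
Standard error: SE = σ/√n = 15/√81 = 1.6667
z-statistic: z = (x̄ - μ₀)/SE = (228.00 - 222)/1.6667 = 3.5999
Critical value: ±1.960
p-value = 0.0003
Decision: reject H₀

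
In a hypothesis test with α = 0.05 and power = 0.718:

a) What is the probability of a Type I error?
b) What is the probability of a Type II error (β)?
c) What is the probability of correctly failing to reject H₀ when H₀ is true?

a) Type I error probability = α = 0.05
b) Power = P(reject H₀ | H₁ true) = 1 - β = 0.718, so Type II error probability = β = 1 - Power = 0.282
c) P(fail to reject H₀ | H₀ true) = 1 - α = 0.95

Answer: a) 0.05, b) 0.282, c) 0.95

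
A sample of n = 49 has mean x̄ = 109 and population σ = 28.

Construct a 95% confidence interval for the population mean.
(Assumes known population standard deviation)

Confidence level: 95%, α = 0.05
z_0.025 = 1.960
SE = σ/√n = 28/√49 = 4.0000
Margin of error = 1.960 × 4.0000 = 7.8400
CI: x̄ ± margin = 109 ± 7.8400
CI: (101.1600, 116.8400)

Answer: (101.1600, 116.8400)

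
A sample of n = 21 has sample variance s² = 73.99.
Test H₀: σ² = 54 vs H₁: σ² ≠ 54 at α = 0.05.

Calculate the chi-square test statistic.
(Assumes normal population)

df = n - 1 = 20
χ² = (n-1)s²/σ₀² = 20×73.99/54 = 27.4037
Critical values: χ²_{0.975,20} = 9.591, χ²_{0.025,20} = 34.170
Rejection region: χ² < 9.591 or χ² > 34.170
Decision: fail to reject H₀

Answer: χ² = 27.4037, fail to reject H₀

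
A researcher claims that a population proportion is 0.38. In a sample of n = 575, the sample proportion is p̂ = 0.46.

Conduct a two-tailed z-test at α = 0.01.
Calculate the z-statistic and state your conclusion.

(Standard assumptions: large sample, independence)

Answer: z = 3.9522, reject H₀

Derivation:
H₀: p = 0.38, H₁: p ≠ 0.38
Standard error: SE = √(p₀(1-p₀)/n) = √(0.38×0.62/575) = 0.020242
z-statistic: z = (p̂ - p₀)/SE = (0.46 - 0.38)/0.020242 = 3.9522
Critical value: z_0.005 = ±2.576
p-value = 0.0001
Decision: reject H₀ at α = 0.01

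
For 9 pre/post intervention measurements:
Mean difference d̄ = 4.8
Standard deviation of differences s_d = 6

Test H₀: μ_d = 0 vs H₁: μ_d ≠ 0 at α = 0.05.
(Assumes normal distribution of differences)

Answer: t = 2.4000, reject H₀

Derivation:
df = n - 1 = 8
SE = s_d/√n = 6/√9 = 2.0000
t = d̄/SE = 4.8/2.0000 = 2.4000
Critical value: t_{0.025,8} = ±2.306
p-value ≈ 0.0432
Decision: reject H₀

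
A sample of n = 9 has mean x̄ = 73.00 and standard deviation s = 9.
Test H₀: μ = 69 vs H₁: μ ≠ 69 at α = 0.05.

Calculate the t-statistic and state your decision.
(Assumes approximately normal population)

df = n - 1 = 8
SE = s/√n = 9/√9 = 3.0000
t = (x̄ - μ₀)/SE = (73.00 - 69)/3.0000 = 1.3333
Critical value: t_{0.025,8} = ±2.306
p-value ≈ 0.2191
Decision: fail to reject H₀

Answer: t = 1.3333, fail to reject H₀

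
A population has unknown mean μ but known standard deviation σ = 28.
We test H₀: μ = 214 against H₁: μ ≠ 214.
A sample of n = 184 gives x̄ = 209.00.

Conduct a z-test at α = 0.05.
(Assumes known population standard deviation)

Standard error: SE = σ/√n = 28/√184 = 2.0642
z-statistic: z = (x̄ - μ₀)/SE = (209.00 - 214)/2.0642 = -2.4222
Critical value: ±1.960
p-value = 0.0154
Decision: reject H₀

Answer: z = -2.4222, reject H₀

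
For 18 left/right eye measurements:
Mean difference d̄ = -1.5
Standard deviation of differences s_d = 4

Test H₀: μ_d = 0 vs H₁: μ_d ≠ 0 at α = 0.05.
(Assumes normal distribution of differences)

Answer: t = -1.5910, fail to reject H₀

Derivation:
df = n - 1 = 17
SE = s_d/√n = 4/√18 = 0.9428
t = d̄/SE = -1.5/0.9428 = -1.5910
Critical value: t_{0.025,17} = ±2.110
p-value ≈ 0.1300
Decision: fail to reject H₀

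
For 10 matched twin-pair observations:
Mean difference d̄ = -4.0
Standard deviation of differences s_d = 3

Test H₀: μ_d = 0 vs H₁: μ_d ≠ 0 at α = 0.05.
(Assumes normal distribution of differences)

Answer: t = -4.2163, reject H₀

Derivation:
df = n - 1 = 9
SE = s_d/√n = 3/√10 = 0.9487
t = d̄/SE = -4.0/0.9487 = -4.2163
Critical value: t_{0.025,9} = ±2.262
p-value ≈ 0.0023
Decision: reject H₀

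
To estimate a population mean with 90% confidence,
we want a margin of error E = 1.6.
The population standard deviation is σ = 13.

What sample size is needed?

Answer: n = 179

Derivation:
z_0.05 = 1.645
n = (z×σ/E)² = (1.645×13/1.6)²
n = 178.6399
Round up: n = 179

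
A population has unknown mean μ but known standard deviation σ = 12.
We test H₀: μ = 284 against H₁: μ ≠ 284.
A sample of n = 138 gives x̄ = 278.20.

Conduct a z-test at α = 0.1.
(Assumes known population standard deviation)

Standard error: SE = σ/√n = 12/√138 = 1.0215
z-statistic: z = (x̄ - μ₀)/SE = (278.20 - 284)/1.0215 = -5.6779
Critical value: ±1.645
p-value < 0.0001
Decision: reject H₀

Answer: z = -5.6779, reject H₀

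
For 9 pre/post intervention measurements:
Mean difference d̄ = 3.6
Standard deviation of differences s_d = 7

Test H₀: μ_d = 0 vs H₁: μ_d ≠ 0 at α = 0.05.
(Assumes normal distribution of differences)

Answer: t = 1.5429, fail to reject H₀

Derivation:
df = n - 1 = 8
SE = s_d/√n = 7/√9 = 2.3333
t = d̄/SE = 3.6/2.3333 = 1.5429
Critical value: t_{0.025,8} = ±2.306
p-value ≈ 0.1614
Decision: fail to reject H₀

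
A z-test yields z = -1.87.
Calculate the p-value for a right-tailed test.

Answer: p-value ≈ 0.9693

Derivation:
For z = -1.87:
p = P(Z > -1.87) = 1 - Φ(-1.87) = 0.9693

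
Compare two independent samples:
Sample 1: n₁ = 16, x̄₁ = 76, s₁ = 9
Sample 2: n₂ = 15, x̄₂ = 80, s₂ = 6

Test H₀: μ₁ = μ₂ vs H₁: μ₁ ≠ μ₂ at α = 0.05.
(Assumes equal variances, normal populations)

Answer: t = -1.4456, fail to reject H₀

Derivation:
Pooled variance: s²_p = [15×9² + 14×6²]/(29) = 59.2759
s_p = 7.6991
SE = s_p×√(1/n₁ + 1/n₂) = 7.6991×√(1/16 + 1/15) = 2.7670
t = (x̄₁ - x̄₂)/SE = (76 - 80)/2.7670 = -1.4456
df = 29, t-critical = ±2.045
Decision: fail to reject H₀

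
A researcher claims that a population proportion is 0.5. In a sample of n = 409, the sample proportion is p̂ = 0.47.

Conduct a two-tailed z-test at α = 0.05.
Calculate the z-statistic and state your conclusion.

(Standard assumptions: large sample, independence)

Answer: z = -1.2134, fail to reject H₀

Derivation:
H₀: p = 0.5, H₁: p ≠ 0.5
Standard error: SE = √(p₀(1-p₀)/n) = √(0.5×0.5/409) = 0.024723
z-statistic: z = (p̂ - p₀)/SE = (0.47 - 0.5)/0.024723 = -1.2134
Critical value: z_0.025 = ±1.960
p-value = 0.2250
Decision: fail to reject H₀ at α = 0.05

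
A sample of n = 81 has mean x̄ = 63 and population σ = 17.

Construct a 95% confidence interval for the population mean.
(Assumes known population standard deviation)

Confidence level: 95%, α = 0.05
z_0.025 = 1.960
SE = σ/√n = 17/√81 = 1.8889
Margin of error = 1.960 × 1.8889 = 3.7022
CI: x̄ ± margin = 63 ± 3.7022
CI: (59.2978, 66.7022)

Answer: (59.2978, 66.7022)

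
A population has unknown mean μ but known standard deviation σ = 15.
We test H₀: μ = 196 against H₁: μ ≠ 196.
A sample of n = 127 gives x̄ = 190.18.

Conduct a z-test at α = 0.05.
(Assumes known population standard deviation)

Standard error: SE = σ/√n = 15/√127 = 1.3310
z-statistic: z = (x̄ - μ₀)/SE = (190.18 - 196)/1.3310 = -4.3727
Critical value: ±1.960
p-value < 0.0001
Decision: reject H₀

Answer: z = -4.3727, reject H₀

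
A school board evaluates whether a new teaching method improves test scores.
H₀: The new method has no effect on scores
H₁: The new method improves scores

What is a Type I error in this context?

Type I error (α): Rejecting H₀ when H₀ is true
Type II error (β): Failing to reject H₀ when H₁ is true

Answer: Concluding the new method improves scores when it actually doesn't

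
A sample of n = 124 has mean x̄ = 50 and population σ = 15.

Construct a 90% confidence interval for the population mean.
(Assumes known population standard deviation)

Answer: (47.7842, 52.2158)

Derivation:
Confidence level: 90%, α = 0.1
z_0.05 = 1.645
SE = σ/√n = 15/√124 = 1.3470
Margin of error = 1.645 × 1.3470 = 2.2158
CI: x̄ ± margin = 50 ± 2.2158
CI: (47.7842, 52.2158)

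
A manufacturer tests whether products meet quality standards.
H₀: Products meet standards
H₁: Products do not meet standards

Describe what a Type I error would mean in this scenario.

A Type I error (probability α) occurs when we reject a true H₀.
A Type II error (probability β) occurs when we fail to reject a false H₀.

Answer: Rejecting good products that actually meet standards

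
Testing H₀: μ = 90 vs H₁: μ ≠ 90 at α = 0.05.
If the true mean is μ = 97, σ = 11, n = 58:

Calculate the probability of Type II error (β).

Answer: β ≈ 0.0019

Derivation:
SE = σ/√n = 11/√58 = 1.4444
Critical values: μ₀ ± z_0.025×SE = 90 ± 1.960×1.4444
Acceptance region: (87.1690, 92.8310)
Under H₁ (μ = 97): z_high = (92.8310 - 97)/1.4444 = -2.8863, z_low = (87.1690 - 97)/1.4444 = -6.8063
β = P(not reject | H₁) = Φ(-2.8863) - Φ(-6.8063) ≈ 0.0019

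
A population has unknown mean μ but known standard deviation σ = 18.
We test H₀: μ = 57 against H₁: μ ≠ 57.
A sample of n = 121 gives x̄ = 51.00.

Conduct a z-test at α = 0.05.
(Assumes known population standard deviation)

Standard error: SE = σ/√n = 18/√121 = 1.6364
z-statistic: z = (x̄ - μ₀)/SE = (51.00 - 57)/1.6364 = -3.6666
Critical value: ±1.960
p-value = 0.0002
Decision: reject H₀

Answer: z = -3.6666, reject H₀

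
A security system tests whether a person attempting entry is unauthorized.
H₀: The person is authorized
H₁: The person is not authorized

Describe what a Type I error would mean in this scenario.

Answer: Denying entry to an authorized person

Derivation:
Type I error: rejecting H₀ when it is actually true (false positive).
Type II error: failing to reject H₀ when H₁ is actually true (false negative).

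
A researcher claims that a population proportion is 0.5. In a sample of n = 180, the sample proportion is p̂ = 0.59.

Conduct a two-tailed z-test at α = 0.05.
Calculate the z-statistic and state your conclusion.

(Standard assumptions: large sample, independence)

H₀: p = 0.5, H₁: p ≠ 0.5
Standard error: SE = √(p₀(1-p₀)/n) = √(0.5×0.5/180) = 0.037268
z-statistic: z = (p̂ - p₀)/SE = (0.59 - 0.5)/0.037268 = 2.4149
Critical value: z_0.025 = ±1.960
p-value = 0.0157
Decision: reject H₀ at α = 0.05

Answer: z = 2.4149, reject H₀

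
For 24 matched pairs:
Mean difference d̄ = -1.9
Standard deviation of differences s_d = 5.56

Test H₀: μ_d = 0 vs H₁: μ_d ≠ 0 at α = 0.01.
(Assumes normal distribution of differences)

Answer: t = -1.6742, fail to reject H₀

Derivation:
df = n - 1 = 23
SE = s_d/√n = 5.56/√24 = 1.1349
t = d̄/SE = -1.9/1.1349 = -1.6742
Critical value: t_{0.005,23} = ±2.807
p-value ≈ 0.1076
Decision: fail to reject H₀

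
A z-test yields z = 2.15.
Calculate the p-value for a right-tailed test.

For z = 2.15:
p = P(Z > 2.15) = 1 - Φ(2.15) = 0.0158

Answer: p-value ≈ 0.0158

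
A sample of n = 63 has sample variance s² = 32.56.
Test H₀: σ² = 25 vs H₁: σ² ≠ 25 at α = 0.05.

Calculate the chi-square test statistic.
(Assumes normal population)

df = n - 1 = 62
χ² = (n-1)s²/σ₀² = 62×32.56/25 = 80.7488
Critical values: χ²_{0.975,62} = 42.126, χ²_{0.025,62} = 85.654
Rejection region: χ² < 42.126 or χ² > 85.654
Decision: fail to reject H₀

Answer: χ² = 80.7488, fail to reject H₀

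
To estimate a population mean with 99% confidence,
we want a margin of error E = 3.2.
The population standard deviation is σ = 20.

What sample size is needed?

Answer: n = 260

Derivation:
z_0.005 = 2.576
n = (z×σ/E)² = (2.576×20/3.2)²
n = 259.2100
Round up: n = 260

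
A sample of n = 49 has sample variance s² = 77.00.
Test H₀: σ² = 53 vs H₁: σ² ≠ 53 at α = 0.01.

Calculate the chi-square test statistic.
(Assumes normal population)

df = n - 1 = 48
χ² = (n-1)s²/σ₀² = 48×77.00/53 = 69.7358
Critical values: χ²_{0.995,48} = 26.511, χ²_{0.005,48} = 76.969
Rejection region: χ² < 26.511 or χ² > 76.969
Decision: fail to reject H₀

Answer: χ² = 69.7358, fail to reject H₀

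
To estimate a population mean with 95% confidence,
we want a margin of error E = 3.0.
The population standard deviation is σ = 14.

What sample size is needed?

Answer: n = 84

Derivation:
z_0.025 = 1.960
n = (z×σ/E)² = (1.960×14/3.0)²
n = 83.6615
Round up: n = 84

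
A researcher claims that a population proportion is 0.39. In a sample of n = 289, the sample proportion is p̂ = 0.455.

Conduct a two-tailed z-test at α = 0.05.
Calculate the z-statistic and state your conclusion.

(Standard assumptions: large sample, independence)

Answer: z = 2.2655, reject H₀

Derivation:
H₀: p = 0.39, H₁: p ≠ 0.39
Standard error: SE = √(p₀(1-p₀)/n) = √(0.39×0.61/289) = 0.028691
z-statistic: z = (p̂ - p₀)/SE = (0.455 - 0.39)/0.028691 = 2.2655
Critical value: z_0.025 = ±1.960
p-value = 0.0235
Decision: reject H₀ at α = 0.05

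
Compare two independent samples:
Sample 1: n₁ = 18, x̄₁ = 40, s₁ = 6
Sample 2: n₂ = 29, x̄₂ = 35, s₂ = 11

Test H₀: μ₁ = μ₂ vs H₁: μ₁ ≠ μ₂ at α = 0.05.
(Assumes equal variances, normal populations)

Answer: t = 1.7674, fail to reject H₀

Derivation:
Pooled variance: s²_p = [17×6² + 28×11²]/(45) = 88.8889
s_p = 9.4281
SE = s_p×√(1/n₁ + 1/n₂) = 9.4281×√(1/18 + 1/29) = 2.8290
t = (x̄₁ - x̄₂)/SE = (40 - 35)/2.8290 = 1.7674
df = 45, t-critical = ±2.014
Decision: fail to reject H₀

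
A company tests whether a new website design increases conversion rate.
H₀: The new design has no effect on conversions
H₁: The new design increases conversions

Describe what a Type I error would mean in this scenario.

Type I error: rejecting H₀ when it is actually true (false positive).
Type II error: failing to reject H₀ when H₁ is actually true (false negative).

Answer: Switching to a new design that doesn't actually help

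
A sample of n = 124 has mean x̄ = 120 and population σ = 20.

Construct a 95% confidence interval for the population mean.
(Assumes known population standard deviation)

Answer: (116.4796, 123.5204)

Derivation:
Confidence level: 95%, α = 0.05
z_0.025 = 1.960
SE = σ/√n = 20/√124 = 1.7961
Margin of error = 1.960 × 1.7961 = 3.5204
CI: x̄ ± margin = 120 ± 3.5204
CI: (116.4796, 123.5204)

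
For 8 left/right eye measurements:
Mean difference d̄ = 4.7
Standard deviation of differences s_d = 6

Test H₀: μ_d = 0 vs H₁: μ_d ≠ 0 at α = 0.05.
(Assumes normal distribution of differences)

df = n - 1 = 7
SE = s_d/√n = 6/√8 = 2.1213
t = d̄/SE = 4.7/2.1213 = 2.2156
Critical value: t_{0.025,7} = ±2.365
p-value ≈ 0.0623
Decision: fail to reject H₀

Answer: t = 2.2156, fail to reject H₀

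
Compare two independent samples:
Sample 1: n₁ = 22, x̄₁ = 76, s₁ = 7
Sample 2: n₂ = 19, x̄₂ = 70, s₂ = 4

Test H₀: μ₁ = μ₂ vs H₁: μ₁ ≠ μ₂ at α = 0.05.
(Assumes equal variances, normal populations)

Answer: t = 3.2967, reject H₀

Derivation:
Pooled variance: s²_p = [21×7² + 18×4²]/(39) = 33.7692
s_p = 5.8111
SE = s_p×√(1/n₁ + 1/n₂) = 5.8111×√(1/22 + 1/19) = 1.8200
t = (x̄₁ - x̄₂)/SE = (76 - 70)/1.8200 = 3.2967
df = 39, t-critical = ±2.023
Decision: reject H₀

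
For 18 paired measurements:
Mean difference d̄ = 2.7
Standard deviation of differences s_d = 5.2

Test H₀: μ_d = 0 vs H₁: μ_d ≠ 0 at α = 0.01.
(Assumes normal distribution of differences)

Answer: t = 2.2028, fail to reject H₀

Derivation:
df = n - 1 = 17
SE = s_d/√n = 5.2/√18 = 1.2257
t = d̄/SE = 2.7/1.2257 = 2.2028
Critical value: t_{0.005,17} = ±2.898
p-value ≈ 0.0417
Decision: fail to reject H₀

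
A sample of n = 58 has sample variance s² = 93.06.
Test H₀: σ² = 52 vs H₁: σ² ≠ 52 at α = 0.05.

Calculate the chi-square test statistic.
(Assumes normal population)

Answer: χ² = 102.0081, reject H₀

Derivation:
df = n - 1 = 57
χ² = (n-1)s²/σ₀² = 57×93.06/52 = 102.0081
Critical values: χ²_{0.975,57} = 38.027, χ²_{0.025,57} = 79.752
Rejection region: χ² < 38.027 or χ² > 79.752
Decision: reject H₀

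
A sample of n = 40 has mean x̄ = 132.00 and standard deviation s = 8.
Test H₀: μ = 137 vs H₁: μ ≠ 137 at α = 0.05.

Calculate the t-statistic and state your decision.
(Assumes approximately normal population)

Answer: t = -3.9529, reject H₀

Derivation:
df = n - 1 = 39
SE = s/√n = 8/√40 = 1.2649
t = (x̄ - μ₀)/SE = (132.00 - 137)/1.2649 = -3.9529
Critical value: t_{0.025,39} = ±2.023
p-value ≈ 0.0003
Decision: reject H₀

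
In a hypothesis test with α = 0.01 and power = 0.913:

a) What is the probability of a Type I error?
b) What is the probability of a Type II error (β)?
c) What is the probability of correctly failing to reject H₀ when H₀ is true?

a) Type I error probability = α = 0.01
b) Power = P(reject H₀ | H₁ true) = 1 - β = 0.913, so Type II error probability = β = 1 - Power = 0.087
c) P(fail to reject H₀ | H₀ true) = 1 - α = 0.99

Answer: a) 0.01, b) 0.087, c) 0.99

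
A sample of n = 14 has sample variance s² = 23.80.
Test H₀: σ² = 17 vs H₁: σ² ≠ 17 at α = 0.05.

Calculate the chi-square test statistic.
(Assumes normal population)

df = n - 1 = 13
χ² = (n-1)s²/σ₀² = 13×23.80/17 = 18.2000
Critical values: χ²_{0.975,13} = 5.009, χ²_{0.025,13} = 24.736
Rejection region: χ² < 5.009 or χ² > 24.736
Decision: fail to reject H₀

Answer: χ² = 18.2000, fail to reject H₀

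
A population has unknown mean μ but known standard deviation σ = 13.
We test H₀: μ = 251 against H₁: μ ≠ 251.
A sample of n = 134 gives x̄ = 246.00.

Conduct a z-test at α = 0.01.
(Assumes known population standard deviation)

Standard error: SE = σ/√n = 13/√134 = 1.1230
z-statistic: z = (x̄ - μ₀)/SE = (246.00 - 251)/1.1230 = -4.4524
Critical value: ±2.576
p-value < 0.0001
Decision: reject H₀

Answer: z = -4.4524, reject H₀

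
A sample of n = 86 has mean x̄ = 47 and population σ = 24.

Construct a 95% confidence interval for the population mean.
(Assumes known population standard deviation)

Confidence level: 95%, α = 0.05
z_0.025 = 1.960
SE = σ/√n = 24/√86 = 2.5880
Margin of error = 1.960 × 2.5880 = 5.0725
CI: x̄ ± margin = 47 ± 5.0725
CI: (41.9275, 52.0725)

Answer: (41.9275, 52.0725)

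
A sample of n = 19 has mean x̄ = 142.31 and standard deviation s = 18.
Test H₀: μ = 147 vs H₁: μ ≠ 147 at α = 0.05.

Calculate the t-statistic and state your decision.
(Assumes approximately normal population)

Answer: t = -1.1357, fail to reject H₀

Derivation:
df = n - 1 = 18
SE = s/√n = 18/√19 = 4.1295
t = (x̄ - μ₀)/SE = (142.31 - 147)/4.1295 = -1.1357
Critical value: t_{0.025,18} = ±2.101
p-value ≈ 0.2710
Decision: fail to reject H₀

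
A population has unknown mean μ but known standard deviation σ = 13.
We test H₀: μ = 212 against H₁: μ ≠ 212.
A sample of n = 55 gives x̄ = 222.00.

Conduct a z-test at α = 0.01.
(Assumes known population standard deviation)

Standard error: SE = σ/√n = 13/√55 = 1.7529
z-statistic: z = (x̄ - μ₀)/SE = (222.00 - 212)/1.7529 = 5.7048
Critical value: ±2.576
p-value < 0.0001
Decision: reject H₀

Answer: z = 5.7048, reject H₀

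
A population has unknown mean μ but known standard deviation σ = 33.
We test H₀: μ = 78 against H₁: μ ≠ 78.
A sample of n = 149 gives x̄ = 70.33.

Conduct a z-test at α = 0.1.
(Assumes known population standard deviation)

Answer: z = -2.8371, reject H₀

Derivation:
Standard error: SE = σ/√n = 33/√149 = 2.7035
z-statistic: z = (x̄ - μ₀)/SE = (70.33 - 78)/2.7035 = -2.8371
Critical value: ±1.645
p-value = 0.0046
Decision: reject H₀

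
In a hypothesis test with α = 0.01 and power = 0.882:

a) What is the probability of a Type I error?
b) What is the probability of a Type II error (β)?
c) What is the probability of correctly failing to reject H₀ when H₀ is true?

Answer: a) 0.01, b) 0.118, c) 0.99

Derivation:
a) Type I error probability = α = 0.01
b) Power = P(reject H₀ | H₁ true) = 1 - β = 0.882, so Type II error probability = β = 1 - Power = 0.118
c) P(fail to reject H₀ | H₀ true) = 1 - α = 0.99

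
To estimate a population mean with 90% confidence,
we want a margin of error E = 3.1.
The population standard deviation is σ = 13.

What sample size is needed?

z_0.05 = 1.645
n = (z×σ/E)² = (1.645×13/3.1)²
n = 47.5877
Round up: n = 48

Answer: n = 48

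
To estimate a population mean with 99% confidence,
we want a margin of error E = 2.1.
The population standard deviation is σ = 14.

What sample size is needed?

z_0.005 = 2.576
n = (z×σ/E)² = (2.576×14/2.1)²
n = 294.9234
Round up: n = 295

Answer: n = 295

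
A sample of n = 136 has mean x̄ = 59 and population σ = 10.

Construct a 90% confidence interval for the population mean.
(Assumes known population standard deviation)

Confidence level: 90%, α = 0.1
z_0.05 = 1.645
SE = σ/√n = 10/√136 = 0.8575
Margin of error = 1.645 × 0.8575 = 1.4106
CI: x̄ ± margin = 59 ± 1.4106
CI: (57.5894, 60.4106)

Answer: (57.5894, 60.4106)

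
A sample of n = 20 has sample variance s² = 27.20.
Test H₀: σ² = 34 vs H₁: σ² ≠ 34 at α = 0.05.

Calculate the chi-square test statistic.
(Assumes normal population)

Answer: χ² = 15.2000, fail to reject H₀

Derivation:
df = n - 1 = 19
χ² = (n-1)s²/σ₀² = 19×27.20/34 = 15.2000
Critical values: χ²_{0.975,19} = 8.907, χ²_{0.025,19} = 32.852
Rejection region: χ² < 8.907 or χ² > 32.852
Decision: fail to reject H₀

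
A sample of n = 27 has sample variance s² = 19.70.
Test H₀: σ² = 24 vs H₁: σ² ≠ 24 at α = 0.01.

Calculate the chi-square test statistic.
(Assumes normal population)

Answer: χ² = 21.3417, fail to reject H₀

Derivation:
df = n - 1 = 26
χ² = (n-1)s²/σ₀² = 26×19.70/24 = 21.3417
Critical values: χ²_{0.995,26} = 11.160, χ²_{0.005,26} = 48.290
Rejection region: χ² < 11.160 or χ² > 48.290
Decision: fail to reject H₀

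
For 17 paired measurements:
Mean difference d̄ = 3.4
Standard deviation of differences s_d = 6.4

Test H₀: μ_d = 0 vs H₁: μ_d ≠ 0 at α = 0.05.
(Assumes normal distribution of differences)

Answer: t = 2.1904, reject H₀

Derivation:
df = n - 1 = 16
SE = s_d/√n = 6.4/√17 = 1.5522
t = d̄/SE = 3.4/1.5522 = 2.1904
Critical value: t_{0.025,16} = ±2.120
p-value ≈ 0.0437
Decision: reject H₀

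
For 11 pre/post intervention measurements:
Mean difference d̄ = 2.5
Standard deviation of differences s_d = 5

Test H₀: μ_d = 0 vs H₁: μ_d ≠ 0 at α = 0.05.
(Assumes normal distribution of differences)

df = n - 1 = 10
SE = s_d/√n = 5/√11 = 1.5076
t = d̄/SE = 2.5/1.5076 = 1.6583
Critical value: t_{0.025,10} = ±2.228
p-value ≈ 0.1282
Decision: fail to reject H₀

Answer: t = 1.6583, fail to reject H₀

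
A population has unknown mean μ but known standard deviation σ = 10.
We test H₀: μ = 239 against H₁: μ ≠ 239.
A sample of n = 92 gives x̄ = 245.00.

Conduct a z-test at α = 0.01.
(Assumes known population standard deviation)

Answer: z = 5.7548, reject H₀

Derivation:
Standard error: SE = σ/√n = 10/√92 = 1.0426
z-statistic: z = (x̄ - μ₀)/SE = (245.00 - 239)/1.0426 = 5.7548
Critical value: ±2.576
p-value < 0.0001
Decision: reject H₀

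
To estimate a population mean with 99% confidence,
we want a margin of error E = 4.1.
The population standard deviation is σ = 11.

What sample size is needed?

z_0.005 = 2.576
n = (z×σ/E)² = (2.576×11/4.1)²
n = 47.7650
Round up: n = 48

Answer: n = 48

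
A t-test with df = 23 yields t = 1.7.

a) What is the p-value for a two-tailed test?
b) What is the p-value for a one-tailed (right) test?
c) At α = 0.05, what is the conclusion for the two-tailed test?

Answer: a) 0.1026, b) 0.0513, c) fail to reject H₀

Derivation:
Using t-distribution with df = 23:
a) Two-tailed: p = 2×P(T > 1.7) = 0.1026
b) One-tailed: p = P(T > 1.7) = 0.0513
c) 0.1026 ≥ 0.05, fail to reject H₀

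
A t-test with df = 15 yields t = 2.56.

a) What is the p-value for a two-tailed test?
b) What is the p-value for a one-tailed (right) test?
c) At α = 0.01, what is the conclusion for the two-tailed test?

Answer: a) 0.0218, b) 0.0109, c) fail to reject H₀

Derivation:
Using t-distribution with df = 15:
a) Two-tailed: p = 2×P(T > 2.56) = 0.0218
b) One-tailed: p = P(T > 2.56) = 0.0109
c) 0.0218 ≥ 0.01, fail to reject H₀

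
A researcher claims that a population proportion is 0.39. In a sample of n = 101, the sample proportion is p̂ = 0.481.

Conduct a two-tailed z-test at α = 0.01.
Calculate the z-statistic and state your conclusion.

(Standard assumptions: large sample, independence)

Answer: z = 1.8750, fail to reject H₀

Derivation:
H₀: p = 0.39, H₁: p ≠ 0.39
Standard error: SE = √(p₀(1-p₀)/n) = √(0.39×0.61/101) = 0.048533
z-statistic: z = (p̂ - p₀)/SE = (0.481 - 0.39)/0.048533 = 1.8750
Critical value: z_0.005 = ±2.576
p-value = 0.0608
Decision: fail to reject H₀ at α = 0.01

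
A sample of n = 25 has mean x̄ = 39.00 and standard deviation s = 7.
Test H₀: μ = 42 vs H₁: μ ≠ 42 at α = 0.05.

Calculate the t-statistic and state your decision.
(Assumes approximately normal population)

Answer: t = -2.1429, reject H₀

Derivation:
df = n - 1 = 24
SE = s/√n = 7/√25 = 1.4000
t = (x̄ - μ₀)/SE = (39.00 - 42)/1.4000 = -2.1429
Critical value: t_{0.025,24} = ±2.064
p-value ≈ 0.0425
Decision: reject H₀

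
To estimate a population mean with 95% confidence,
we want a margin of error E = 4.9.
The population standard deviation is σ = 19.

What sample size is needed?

Answer: n = 58

Derivation:
z_0.025 = 1.960
n = (z×σ/E)² = (1.960×19/4.9)²
n = 57.7600
Round up: n = 58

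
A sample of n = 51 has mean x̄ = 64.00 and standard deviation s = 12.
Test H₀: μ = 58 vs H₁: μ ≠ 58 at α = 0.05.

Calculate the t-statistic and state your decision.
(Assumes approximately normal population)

df = n - 1 = 50
SE = s/√n = 12/√51 = 1.6803
t = (x̄ - μ₀)/SE = (64.00 - 58)/1.6803 = 3.5708
Critical value: t_{0.025,50} = ±2.009
p-value ≈ 0.0008
Decision: reject H₀

Answer: t = 3.5708, reject H₀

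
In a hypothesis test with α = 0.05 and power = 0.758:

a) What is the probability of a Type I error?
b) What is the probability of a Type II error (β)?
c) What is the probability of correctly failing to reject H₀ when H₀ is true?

a) Type I error probability = α = 0.05
b) Power = P(reject H₀ | H₁ true) = 1 - β = 0.758, so Type II error probability = β = 1 - Power = 0.242
c) P(fail to reject H₀ | H₀ true) = 1 - α = 0.95

Answer: a) 0.05, b) 0.242, c) 0.95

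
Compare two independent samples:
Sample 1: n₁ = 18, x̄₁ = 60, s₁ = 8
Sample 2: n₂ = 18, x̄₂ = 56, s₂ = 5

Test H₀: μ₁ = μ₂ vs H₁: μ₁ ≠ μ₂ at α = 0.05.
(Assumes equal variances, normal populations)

Answer: t = 1.7989, fail to reject H₀

Derivation:
Pooled variance: s²_p = [17×8² + 17×5²]/(34) = 44.5000
s_p = 6.6708
SE = s_p×√(1/n₁ + 1/n₂) = 6.6708×√(1/18 + 1/18) = 2.2236
t = (x̄₁ - x̄₂)/SE = (60 - 56)/2.2236 = 1.7989
df = 34, t-critical = ±2.032
Decision: fail to reject H₀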